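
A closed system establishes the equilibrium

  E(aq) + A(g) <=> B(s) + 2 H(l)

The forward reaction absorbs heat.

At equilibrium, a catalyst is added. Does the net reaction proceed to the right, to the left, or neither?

A catalyst speeds both forward and reverse rates equally; it changes neither Q nor K — no shift from this change.

no shift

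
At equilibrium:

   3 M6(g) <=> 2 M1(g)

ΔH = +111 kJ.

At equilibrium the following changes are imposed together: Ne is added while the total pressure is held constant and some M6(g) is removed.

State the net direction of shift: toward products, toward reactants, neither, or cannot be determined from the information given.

Adding inert gas at constant total pressure expands the volume and lowers every reacting partial pressure. With Δn_gas = 2 − 3 = -1, Q moves away from K toward the side with fewer gas moles, so the system shifts toward the side with more gas moles — to the left.
Removing M6 (g), a reactant, drives the reaction to the left.
All effects act in the same direction — net shift to the left.

left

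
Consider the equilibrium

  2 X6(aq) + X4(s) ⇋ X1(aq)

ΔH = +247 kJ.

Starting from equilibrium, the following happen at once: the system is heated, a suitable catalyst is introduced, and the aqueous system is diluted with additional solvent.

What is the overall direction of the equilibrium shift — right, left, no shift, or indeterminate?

cannot be determined

The forward reaction is endothermic. Raising T favours the endothermic direction — shift to the right.
A catalyst speeds both forward and reverse rates equally; it changes neither Q nor K — no shift from this change.
Dilution lowers every aqueous concentration by the same factor. Δn_aq = 1 − 2 = -1, so the system shifts toward the side with more dissolved moles — to the left.
The individual effects push in opposite directions; without quantitative information the net direction cannot be determined.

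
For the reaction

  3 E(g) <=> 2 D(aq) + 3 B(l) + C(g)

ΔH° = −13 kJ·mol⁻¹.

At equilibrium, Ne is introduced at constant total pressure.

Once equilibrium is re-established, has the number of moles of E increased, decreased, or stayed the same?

Adding inert gas at constant total pressure expands the volume and lowers every reacting partial pressure. With Δn_gas = 1 − 3 = -2, Q moves away from K toward the side with fewer gas moles, so the system shifts toward the side with more gas moles — to the left.
The net shift is to the left. E is a reactant, so its amount increases.

increases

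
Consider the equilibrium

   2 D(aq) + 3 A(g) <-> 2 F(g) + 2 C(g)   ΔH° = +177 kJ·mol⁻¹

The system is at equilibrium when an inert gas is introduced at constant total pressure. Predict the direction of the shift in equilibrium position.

right

Adding inert gas at constant total pressure expands the volume and lowers every reacting partial pressure. With Δn_gas = 4 − 3 = +1, Q moves away from K toward the side with fewer gas moles, so the system shifts toward the side with more gas moles — to the right.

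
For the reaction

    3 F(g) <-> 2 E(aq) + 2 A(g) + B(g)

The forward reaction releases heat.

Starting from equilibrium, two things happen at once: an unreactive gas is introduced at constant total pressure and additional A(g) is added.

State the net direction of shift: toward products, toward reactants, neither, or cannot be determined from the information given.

Adding inert gas at constant total pressure expands the volume, scaling every reacting partial pressure by the same factor. Δn_gas = 3 − 3 = 0, so Q is unchanged — no shift.
Adding A (g), a product, drives the reaction to the left.
Only the nonzero effect(s) matter; the net shift is to the left.

left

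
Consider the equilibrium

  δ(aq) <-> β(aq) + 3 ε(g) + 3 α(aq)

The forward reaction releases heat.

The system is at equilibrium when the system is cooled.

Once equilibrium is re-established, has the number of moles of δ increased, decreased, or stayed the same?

The forward reaction is exothermic. Lowering T favours the exothermic direction — shift to the right.
The net shift is to the right. δ is a reactant, so its amount decreases.

decreases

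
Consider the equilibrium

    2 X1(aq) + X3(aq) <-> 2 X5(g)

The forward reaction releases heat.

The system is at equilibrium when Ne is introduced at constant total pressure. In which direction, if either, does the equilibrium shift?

right

Adding inert gas at constant total pressure expands the volume and lowers every reacting partial pressure. With Δn_gas = 2 − 0 = +2, Q moves away from K toward the side with fewer gas moles, so the system shifts toward the side with more gas moles — to the right.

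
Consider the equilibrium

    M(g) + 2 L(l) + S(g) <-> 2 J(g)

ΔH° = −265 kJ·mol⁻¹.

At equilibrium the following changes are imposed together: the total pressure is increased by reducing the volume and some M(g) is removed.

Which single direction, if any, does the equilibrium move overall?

left

Gas moles: reactants 2, products 2. Δn_gas = 0, so a volume change leaves Q equal to K — no shift from this change.
Removing M (g), a reactant, drives the reaction to the left.
Only the nonzero effect(s) matter; the net shift is to the left.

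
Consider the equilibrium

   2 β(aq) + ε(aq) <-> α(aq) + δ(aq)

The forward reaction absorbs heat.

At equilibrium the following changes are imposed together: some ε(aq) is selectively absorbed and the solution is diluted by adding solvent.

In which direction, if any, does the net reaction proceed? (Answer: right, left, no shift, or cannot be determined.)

left

Removing ε (aq), a reactant, drives the reaction to the left.
Dilution lowers every aqueous concentration by the same factor. Δn_aq = 2 − 3 = -1, so the system shifts toward the side with more dissolved moles — to the left.
All effects act in the same direction — net shift to the left.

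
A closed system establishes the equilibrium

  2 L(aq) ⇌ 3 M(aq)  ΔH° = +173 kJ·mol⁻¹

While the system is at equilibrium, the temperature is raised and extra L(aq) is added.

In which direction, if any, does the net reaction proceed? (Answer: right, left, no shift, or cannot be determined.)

right

The forward reaction is endothermic. Raising T favours the endothermic direction — shift to the right.
Adding L (aq), a reactant, drives the reaction to the right.
All effects act in the same direction — net shift to the right.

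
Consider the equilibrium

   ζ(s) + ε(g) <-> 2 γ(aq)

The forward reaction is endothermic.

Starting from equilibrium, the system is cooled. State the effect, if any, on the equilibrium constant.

decreases

K depends on temperature via the van 't Hoff relation. The forward reaction is endothermic, so lowering T decreases K.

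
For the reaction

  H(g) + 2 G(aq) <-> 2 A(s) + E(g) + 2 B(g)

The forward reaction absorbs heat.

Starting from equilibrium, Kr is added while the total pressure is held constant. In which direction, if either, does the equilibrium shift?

right

Adding inert gas at constant total pressure expands the volume and lowers every reacting partial pressure. With Δn_gas = 3 − 1 = +2, Q moves away from K toward the side with fewer gas moles, so the system shifts toward the side with more gas moles — to the right.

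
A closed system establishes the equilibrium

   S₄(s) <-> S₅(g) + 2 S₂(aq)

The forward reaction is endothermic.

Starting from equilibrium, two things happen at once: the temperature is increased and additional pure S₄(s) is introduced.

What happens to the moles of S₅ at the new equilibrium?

The forward reaction is endothermic. Raising T favours the endothermic direction — shift to the right.
S₄ is a pure solid; its activity is 1 regardless of amount, so Q is unaffected — no shift from this change.
The net shift is to the right. S₅ is a product, so its amount increases.

increases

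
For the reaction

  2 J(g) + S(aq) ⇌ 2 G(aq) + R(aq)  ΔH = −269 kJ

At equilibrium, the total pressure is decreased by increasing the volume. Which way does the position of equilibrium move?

left

Gas moles: reactants 2, products 0 (Δn_gas = -2). Expansion shifts the system toward the side with more moles of gas — to the left.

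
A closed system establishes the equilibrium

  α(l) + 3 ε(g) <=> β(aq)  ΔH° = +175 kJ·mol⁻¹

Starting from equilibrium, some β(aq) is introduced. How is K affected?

unchanged

The equilibrium constant depends only on temperature. This perturbation may move the position of equilibrium, but since T is unchanged, K itself is unchanged.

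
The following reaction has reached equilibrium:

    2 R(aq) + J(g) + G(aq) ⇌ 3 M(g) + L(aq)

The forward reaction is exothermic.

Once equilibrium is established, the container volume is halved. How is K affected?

The equilibrium constant depends only on temperature. This perturbation may move the position of equilibrium, but since T is unchanged, K itself is unchanged.

unchanged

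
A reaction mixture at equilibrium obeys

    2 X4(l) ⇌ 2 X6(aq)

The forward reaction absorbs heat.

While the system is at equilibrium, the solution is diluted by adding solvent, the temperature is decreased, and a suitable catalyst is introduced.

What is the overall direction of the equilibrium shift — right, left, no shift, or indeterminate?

cannot be determined

Dilution lowers every aqueous concentration by the same factor. Δn_aq = 2 − 0 = +2, so the system shifts toward the side with more dissolved moles — to the right.
The forward reaction is endothermic. Lowering T favours the exothermic direction — shift to the left.
A catalyst speeds both forward and reverse rates equally; it changes neither Q nor K — no shift from this change.
The individual effects push in opposite directions; without quantitative information the net direction cannot be determined.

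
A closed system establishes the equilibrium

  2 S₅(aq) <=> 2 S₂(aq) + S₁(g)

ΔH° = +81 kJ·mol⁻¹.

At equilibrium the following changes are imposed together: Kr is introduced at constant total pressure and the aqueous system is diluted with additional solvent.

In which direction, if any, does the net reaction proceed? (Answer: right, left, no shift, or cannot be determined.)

right

Adding inert gas at constant total pressure expands the volume and lowers every reacting partial pressure. With Δn_gas = 1 − 0 = +1, Q moves away from K toward the side with fewer gas moles, so the system shifts toward the side with more gas moles — to the right.
Dilution scales every aqueous concentration by the same factor. Δn_aq = 2 − 2 = 0, so Q is unchanged — no shift.
Only the nonzero effect(s) matter; the net shift is to the right.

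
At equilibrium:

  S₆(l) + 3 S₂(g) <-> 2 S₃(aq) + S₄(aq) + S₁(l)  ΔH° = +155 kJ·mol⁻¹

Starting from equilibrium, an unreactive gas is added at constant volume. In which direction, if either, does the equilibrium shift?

no shift

At constant volume, adding an inert gas leaves every reacting species' partial pressure unchanged, so Q is unchanged — no shift from this change.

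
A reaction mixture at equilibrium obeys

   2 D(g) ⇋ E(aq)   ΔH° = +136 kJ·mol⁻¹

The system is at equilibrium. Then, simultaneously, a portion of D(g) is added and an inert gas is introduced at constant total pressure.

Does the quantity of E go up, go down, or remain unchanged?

Adding D (g), a reactant, drives the reaction to the right.
Adding inert gas at constant total pressure expands the volume and lowers every reacting partial pressure. With Δn_gas = 0 − 2 = -2, Q moves away from K toward the side with fewer gas moles, so the system shifts toward the side with more gas moles — to the left.
The two effects oppose each other, so the net shift — and hence the change in E — cannot be determined from the given information.

cannot be determined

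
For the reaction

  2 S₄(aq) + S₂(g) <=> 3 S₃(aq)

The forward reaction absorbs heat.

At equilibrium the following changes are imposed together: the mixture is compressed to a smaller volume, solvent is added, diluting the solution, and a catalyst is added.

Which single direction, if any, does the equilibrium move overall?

Gas moles: reactants 1, products 0 (Δn_gas = -1). Compression shifts the system toward the side with fewer moles of gas — to the right.
Dilution lowers every aqueous concentration by the same factor. Δn_aq = 3 − 2 = +1, so the system shifts toward the side with more dissolved moles — to the right.
A catalyst speeds both forward and reverse rates equally; it changes neither Q nor K — no shift from this change.
Only the nonzero effect(s) matter; the net shift is to the right.

right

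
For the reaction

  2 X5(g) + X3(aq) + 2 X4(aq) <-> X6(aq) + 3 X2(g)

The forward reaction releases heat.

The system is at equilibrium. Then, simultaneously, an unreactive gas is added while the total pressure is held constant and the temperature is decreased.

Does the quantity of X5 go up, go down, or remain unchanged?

Adding inert gas at constant total pressure expands the volume and lowers every reacting partial pressure. With Δn_gas = 3 − 2 = +1, Q moves away from K toward the side with fewer gas moles, so the system shifts toward the side with more gas moles — to the right.
The forward reaction is exothermic. Lowering T favours the exothermic direction — shift to the right.
The net shift is to the right. X5 is a reactant, so its amount decreases.

decreases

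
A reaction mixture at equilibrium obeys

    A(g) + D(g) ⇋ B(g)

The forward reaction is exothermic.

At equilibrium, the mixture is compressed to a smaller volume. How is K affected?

The equilibrium constant depends only on temperature. This perturbation may move the position of equilibrium, but since T is unchanged, K itself is unchanged.

unchanged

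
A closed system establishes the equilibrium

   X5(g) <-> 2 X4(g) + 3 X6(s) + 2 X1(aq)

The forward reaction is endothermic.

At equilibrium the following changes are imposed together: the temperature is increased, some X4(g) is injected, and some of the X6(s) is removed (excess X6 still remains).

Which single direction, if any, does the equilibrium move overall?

The forward reaction is endothermic. Raising T favours the endothermic direction — shift to the right.
Adding X4 (g), a product, drives the reaction to the left.
X6 is a pure solid; its activity is 1 regardless of amount, so Q is unaffected — no shift from this change.
The individual effects push in opposite directions; without quantitative information the net direction cannot be determined.

cannot be determined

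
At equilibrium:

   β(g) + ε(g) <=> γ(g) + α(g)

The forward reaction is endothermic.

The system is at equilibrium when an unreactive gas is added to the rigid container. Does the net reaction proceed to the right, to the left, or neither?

At constant volume, adding an inert gas leaves every reacting species' partial pressure unchanged, so Q is unchanged — no shift from this change.

no shift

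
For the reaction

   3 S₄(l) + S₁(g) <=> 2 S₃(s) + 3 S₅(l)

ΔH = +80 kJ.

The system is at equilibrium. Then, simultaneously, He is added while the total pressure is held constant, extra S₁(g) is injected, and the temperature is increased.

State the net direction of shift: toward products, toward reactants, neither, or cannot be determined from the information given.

cannot be determined

Adding inert gas at constant total pressure expands the volume and lowers every reacting partial pressure. With Δn_gas = 0 − 1 = -1, Q moves away from K toward the side with fewer gas moles, so the system shifts toward the side with more gas moles — to the left.
Adding S₁ (g), a reactant, drives the reaction to the right.
The forward reaction is endothermic. Raising T favours the endothermic direction — shift to the right.
The individual effects push in opposite directions; without quantitative information the net direction cannot be determined.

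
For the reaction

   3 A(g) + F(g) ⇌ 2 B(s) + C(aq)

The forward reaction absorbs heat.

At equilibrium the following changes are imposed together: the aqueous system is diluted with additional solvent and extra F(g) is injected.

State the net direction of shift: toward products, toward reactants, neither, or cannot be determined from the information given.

right

Dilution lowers every aqueous concentration by the same factor. Δn_aq = 1 − 0 = +1, so the system shifts toward the side with more dissolved moles — to the right.
Adding F (g), a reactant, drives the reaction to the right.
All effects act in the same direction — net shift to the right.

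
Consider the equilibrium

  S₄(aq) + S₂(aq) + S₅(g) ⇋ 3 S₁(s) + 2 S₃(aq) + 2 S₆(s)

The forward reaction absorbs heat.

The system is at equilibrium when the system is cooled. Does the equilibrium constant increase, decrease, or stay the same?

decreases

K depends on temperature via the van 't Hoff relation. The forward reaction is endothermic, so lowering T decreases K.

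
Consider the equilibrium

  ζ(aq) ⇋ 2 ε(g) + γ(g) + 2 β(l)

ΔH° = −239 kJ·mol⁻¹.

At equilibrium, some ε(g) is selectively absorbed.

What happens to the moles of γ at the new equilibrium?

Removing ε (g), a product, drives the reaction to the right.
The net shift is to the right. γ is a product, so its amount increases.

increases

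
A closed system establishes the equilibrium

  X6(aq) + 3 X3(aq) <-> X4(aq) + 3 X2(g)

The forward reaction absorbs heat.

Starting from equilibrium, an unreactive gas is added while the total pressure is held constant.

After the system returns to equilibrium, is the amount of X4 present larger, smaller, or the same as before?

increases

Adding inert gas at constant total pressure expands the volume and lowers every reacting partial pressure. With Δn_gas = 3 − 0 = +3, Q moves away from K toward the side with fewer gas moles, so the system shifts toward the side with more gas moles — to the right.
The net shift is to the right. X4 is a product, so its amount increases.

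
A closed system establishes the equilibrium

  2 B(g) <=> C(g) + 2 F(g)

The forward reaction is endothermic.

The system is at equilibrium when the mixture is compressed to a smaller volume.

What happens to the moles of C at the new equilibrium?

Gas moles: reactants 2, products 3 (Δn_gas = +1). Compression shifts the system toward the side with fewer moles of gas — to the left.
The net shift is to the left. C is a product, so its amount decreases.

decreases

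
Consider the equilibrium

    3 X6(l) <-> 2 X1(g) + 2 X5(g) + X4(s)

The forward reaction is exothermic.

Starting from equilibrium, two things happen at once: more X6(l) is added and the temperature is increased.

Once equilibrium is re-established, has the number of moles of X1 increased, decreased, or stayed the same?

decreases

X6 is a pure liquid; its activity is 1 regardless of amount, so Q is unaffected — no shift from this change.
The forward reaction is exothermic. Raising T favours the endothermic direction — shift to the left.
The net shift is to the left. X1 is a product, so its amount decreases.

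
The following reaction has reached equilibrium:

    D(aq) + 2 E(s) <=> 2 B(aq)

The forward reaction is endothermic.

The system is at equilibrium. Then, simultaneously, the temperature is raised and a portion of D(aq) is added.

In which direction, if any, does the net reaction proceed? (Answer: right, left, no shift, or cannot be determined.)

The forward reaction is endothermic. Raising T favours the endothermic direction — shift to the right.
Adding D (aq), a reactant, drives the reaction to the right.
All effects act in the same direction — net shift to the right.

right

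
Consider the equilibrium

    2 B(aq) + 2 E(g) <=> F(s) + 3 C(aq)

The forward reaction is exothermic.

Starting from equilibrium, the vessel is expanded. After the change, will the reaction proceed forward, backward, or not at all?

Gas moles: reactants 2, products 0 (Δn_gas = -2). Expansion shifts the system toward the side with more moles of gas — to the left.

left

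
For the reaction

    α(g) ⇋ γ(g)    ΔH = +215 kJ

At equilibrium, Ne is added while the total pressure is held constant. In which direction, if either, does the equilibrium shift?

no shift

Adding inert gas at constant total pressure expands the volume, scaling every reacting partial pressure by the same factor. Δn_gas = 1 − 1 = 0, so Q is unchanged — no shift.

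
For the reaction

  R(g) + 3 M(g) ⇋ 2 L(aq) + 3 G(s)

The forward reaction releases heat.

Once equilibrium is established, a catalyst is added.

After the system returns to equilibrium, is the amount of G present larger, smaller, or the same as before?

unchanged

A catalyst speeds both forward and reverse rates equally; it changes neither Q nor K — no shift from this change.
No net shift occurs, so the amount of G is unchanged.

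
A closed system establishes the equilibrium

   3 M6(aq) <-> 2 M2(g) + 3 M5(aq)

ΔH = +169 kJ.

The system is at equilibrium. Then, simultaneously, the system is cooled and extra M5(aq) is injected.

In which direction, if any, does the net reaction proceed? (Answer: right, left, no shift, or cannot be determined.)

left

The forward reaction is endothermic. Lowering T favours the exothermic direction — shift to the left.
Adding M5 (aq), a product, drives the reaction to the left.
All effects act in the same direction — net shift to the left.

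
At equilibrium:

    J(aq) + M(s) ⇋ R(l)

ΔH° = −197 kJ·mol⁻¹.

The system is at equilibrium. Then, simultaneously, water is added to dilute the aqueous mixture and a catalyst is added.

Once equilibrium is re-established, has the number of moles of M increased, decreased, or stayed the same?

Dilution lowers every aqueous concentration by the same factor. Δn_aq = 0 − 1 = -1, so the system shifts toward the side with more dissolved moles — to the left.
A catalyst speeds both forward and reverse rates equally; it changes neither Q nor K — no shift from this change.
The net shift is to the left. M is a reactant, so its amount increases.

increases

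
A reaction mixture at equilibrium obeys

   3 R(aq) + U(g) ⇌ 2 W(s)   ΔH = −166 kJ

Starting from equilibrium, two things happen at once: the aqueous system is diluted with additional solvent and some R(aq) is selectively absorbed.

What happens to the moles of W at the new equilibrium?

decreases

Dilution lowers every aqueous concentration by the same factor. Δn_aq = 0 − 3 = -3, so the system shifts toward the side with more dissolved moles — to the left.
Removing R (aq), a reactant, drives the reaction to the left.
The net shift is to the left. W is a product, so its amount decreases.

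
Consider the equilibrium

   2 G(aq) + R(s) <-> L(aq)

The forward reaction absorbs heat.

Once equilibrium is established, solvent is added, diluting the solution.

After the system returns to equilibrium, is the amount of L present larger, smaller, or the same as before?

decreases

Dilution lowers every aqueous concentration by the same factor. Δn_aq = 1 − 2 = -1, so the system shifts toward the side with more dissolved moles — to the left.
The net shift is to the left. L is a product, so its amount decreases.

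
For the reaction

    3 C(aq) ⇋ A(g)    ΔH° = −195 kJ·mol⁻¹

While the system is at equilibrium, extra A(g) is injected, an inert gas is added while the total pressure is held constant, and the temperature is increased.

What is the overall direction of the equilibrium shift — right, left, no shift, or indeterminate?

Adding A (g), a product, drives the reaction to the left.
Adding inert gas at constant total pressure expands the volume and lowers every reacting partial pressure. With Δn_gas = 1 − 0 = +1, Q moves away from K toward the side with fewer gas moles, so the system shifts toward the side with more gas moles — to the right.
The forward reaction is exothermic. Raising T favours the endothermic direction — shift to the left.
The individual effects push in opposite directions; without quantitative information the net direction cannot be determined.

cannot be determined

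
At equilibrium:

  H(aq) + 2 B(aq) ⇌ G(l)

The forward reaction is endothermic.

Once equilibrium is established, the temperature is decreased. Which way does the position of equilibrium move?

The forward reaction is endothermic. Lowering T favours the exothermic direction — shift to the left.

left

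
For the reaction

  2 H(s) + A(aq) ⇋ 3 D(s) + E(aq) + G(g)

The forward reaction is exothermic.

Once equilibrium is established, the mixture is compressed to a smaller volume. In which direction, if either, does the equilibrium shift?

Gas moles: reactants 0, products 1 (Δn_gas = +1). Compression shifts the system toward the side with fewer moles of gas — to the left.

left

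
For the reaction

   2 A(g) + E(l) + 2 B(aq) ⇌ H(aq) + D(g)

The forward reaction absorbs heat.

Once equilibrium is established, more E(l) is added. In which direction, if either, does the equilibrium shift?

E is a pure liquid; its activity is 1 regardless of amount, so Q is unaffected — no shift from this change.

no shift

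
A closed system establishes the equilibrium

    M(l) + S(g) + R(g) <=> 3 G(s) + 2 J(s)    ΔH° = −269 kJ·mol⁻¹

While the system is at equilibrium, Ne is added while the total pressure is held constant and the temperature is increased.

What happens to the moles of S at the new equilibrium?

Adding inert gas at constant total pressure expands the volume and lowers every reacting partial pressure. With Δn_gas = 0 − 2 = -2, Q moves away from K toward the side with fewer gas moles, so the system shifts toward the side with more gas moles — to the left.
The forward reaction is exothermic. Raising T favours the endothermic direction — shift to the left.
The net shift is to the left. S is a reactant, so its amount increases.

increases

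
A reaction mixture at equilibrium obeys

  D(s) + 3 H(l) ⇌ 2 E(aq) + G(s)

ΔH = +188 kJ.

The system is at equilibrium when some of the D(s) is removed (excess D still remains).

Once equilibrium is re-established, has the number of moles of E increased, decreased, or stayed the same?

unchanged

D is a pure solid; its activity is 1 regardless of amount, so Q is unaffected — no shift from this change.
No net shift occurs, so the amount of E is unchanged.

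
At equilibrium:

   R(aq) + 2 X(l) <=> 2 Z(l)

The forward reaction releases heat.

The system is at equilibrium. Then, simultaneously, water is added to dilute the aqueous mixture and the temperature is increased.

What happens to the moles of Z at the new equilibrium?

Dilution lowers every aqueous concentration by the same factor. Δn_aq = 0 − 1 = -1, so the system shifts toward the side with more dissolved moles — to the left.
The forward reaction is exothermic. Raising T favours the endothermic direction — shift to the left.
The net shift is to the left. Z is a product, so its amount decreases.

decreases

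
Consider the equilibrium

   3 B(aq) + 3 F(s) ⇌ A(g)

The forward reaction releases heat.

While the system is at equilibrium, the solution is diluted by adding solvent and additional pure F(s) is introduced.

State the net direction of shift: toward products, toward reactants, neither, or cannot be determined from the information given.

Dilution lowers every aqueous concentration by the same factor. Δn_aq = 0 − 3 = -3, so the system shifts toward the side with more dissolved moles — to the left.
F is a pure solid; its activity is 1 regardless of amount, so Q is unaffected — no shift from this change.
Only the nonzero effect(s) matter; the net shift is to the left.

left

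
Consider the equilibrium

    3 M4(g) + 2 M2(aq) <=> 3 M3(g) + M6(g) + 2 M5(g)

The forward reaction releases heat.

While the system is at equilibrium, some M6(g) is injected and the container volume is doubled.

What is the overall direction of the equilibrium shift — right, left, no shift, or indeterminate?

cannot be determined

Adding M6 (g), a product, drives the reaction to the left.
Gas moles: reactants 3, products 6 (Δn_gas = +3). Expansion shifts the system toward the side with more moles of gas — to the right.
The individual effects push in opposite directions; without quantitative information the net direction cannot be determined.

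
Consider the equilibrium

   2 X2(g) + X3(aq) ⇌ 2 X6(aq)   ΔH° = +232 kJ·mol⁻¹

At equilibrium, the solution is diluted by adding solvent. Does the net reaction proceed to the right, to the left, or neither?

Dilution lowers every aqueous concentration by the same factor. Δn_aq = 2 − 1 = +1, so the system shifts toward the side with more dissolved moles — to the right.

right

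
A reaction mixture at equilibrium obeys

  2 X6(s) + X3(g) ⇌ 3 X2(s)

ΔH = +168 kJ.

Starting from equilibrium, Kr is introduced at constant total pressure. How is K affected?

The equilibrium constant depends only on temperature. This perturbation may move the position of equilibrium, but since T is unchanged, K itself is unchanged.

unchanged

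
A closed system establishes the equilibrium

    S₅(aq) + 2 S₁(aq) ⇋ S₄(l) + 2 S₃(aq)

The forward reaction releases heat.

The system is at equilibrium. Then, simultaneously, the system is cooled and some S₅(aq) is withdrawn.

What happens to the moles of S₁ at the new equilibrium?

The forward reaction is exothermic. Lowering T favours the exothermic direction — shift to the right.
Removing S₅ (aq), a reactant, drives the reaction to the left.
The two effects oppose each other, so the net shift — and hence the change in S₁ — cannot be determined from the given information.

cannot be determined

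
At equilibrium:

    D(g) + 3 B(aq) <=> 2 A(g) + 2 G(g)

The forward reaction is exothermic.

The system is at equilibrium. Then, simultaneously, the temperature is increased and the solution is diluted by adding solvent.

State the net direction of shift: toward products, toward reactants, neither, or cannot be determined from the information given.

left

The forward reaction is exothermic. Raising T favours the endothermic direction — shift to the left.
Dilution lowers every aqueous concentration by the same factor. Δn_aq = 0 − 3 = -3, so the system shifts toward the side with more dissolved moles — to the left.
All effects act in the same direction — net shift to the left.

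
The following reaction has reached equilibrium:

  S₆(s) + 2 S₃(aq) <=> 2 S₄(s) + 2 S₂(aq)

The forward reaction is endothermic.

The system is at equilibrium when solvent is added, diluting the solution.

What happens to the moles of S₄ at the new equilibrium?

unchanged

Dilution scales every aqueous concentration by the same factor. Δn_aq = 2 − 2 = 0, so Q is unchanged — no shift.
No net shift occurs, so the amount of S₄ is unchanged.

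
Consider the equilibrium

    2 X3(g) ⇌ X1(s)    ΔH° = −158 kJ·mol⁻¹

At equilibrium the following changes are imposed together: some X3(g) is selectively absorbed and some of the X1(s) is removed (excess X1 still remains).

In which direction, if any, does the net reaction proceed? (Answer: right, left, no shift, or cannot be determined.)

left

Removing X3 (g), a reactant, drives the reaction to the left.
X1 is a pure solid; its activity is 1 regardless of amount, so Q is unaffected — no shift from this change.
Only the nonzero effect(s) matter; the net shift is to the left.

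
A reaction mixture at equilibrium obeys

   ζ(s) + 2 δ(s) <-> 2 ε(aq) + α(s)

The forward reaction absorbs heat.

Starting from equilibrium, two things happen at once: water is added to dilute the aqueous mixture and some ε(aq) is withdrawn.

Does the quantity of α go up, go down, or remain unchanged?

increases

Dilution lowers every aqueous concentration by the same factor. Δn_aq = 2 − 0 = +2, so the system shifts toward the side with more dissolved moles — to the right.
Removing ε (aq), a product, drives the reaction to the right.
The net shift is to the right. α is a product, so its amount increases.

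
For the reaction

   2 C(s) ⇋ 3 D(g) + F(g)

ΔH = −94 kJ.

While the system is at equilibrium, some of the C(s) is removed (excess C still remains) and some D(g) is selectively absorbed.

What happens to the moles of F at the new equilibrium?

C is a pure solid; its activity is 1 regardless of amount, so Q is unaffected — no shift from this change.
Removing D (g), a product, drives the reaction to the right.
The net shift is to the right. F is a product, so its amount increases.

increases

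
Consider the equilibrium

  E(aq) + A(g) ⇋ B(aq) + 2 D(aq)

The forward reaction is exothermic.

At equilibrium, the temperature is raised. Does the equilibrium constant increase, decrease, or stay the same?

K depends on temperature via the van 't Hoff relation. The forward reaction is exothermic, so raising T decreases K.

decreases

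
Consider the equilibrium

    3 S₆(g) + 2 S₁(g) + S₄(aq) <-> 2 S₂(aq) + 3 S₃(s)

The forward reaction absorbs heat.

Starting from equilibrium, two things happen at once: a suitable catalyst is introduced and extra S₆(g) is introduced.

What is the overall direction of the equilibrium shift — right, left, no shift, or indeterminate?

A catalyst speeds both forward and reverse rates equally; it changes neither Q nor K — no shift from this change.
Adding S₆ (g), a reactant, drives the reaction to the right.
Only the nonzero effect(s) matter; the net shift is to the right.

right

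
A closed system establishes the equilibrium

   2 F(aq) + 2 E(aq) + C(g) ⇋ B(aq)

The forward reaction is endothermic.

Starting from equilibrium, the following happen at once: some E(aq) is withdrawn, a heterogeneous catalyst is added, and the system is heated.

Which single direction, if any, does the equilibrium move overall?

cannot be determined

Removing E (aq), a reactant, drives the reaction to the left.
A catalyst speeds both forward and reverse rates equally; it changes neither Q nor K — no shift from this change.
The forward reaction is endothermic. Raising T favours the endothermic direction — shift to the right.
The individual effects push in opposite directions; without quantitative information the net direction cannot be determined.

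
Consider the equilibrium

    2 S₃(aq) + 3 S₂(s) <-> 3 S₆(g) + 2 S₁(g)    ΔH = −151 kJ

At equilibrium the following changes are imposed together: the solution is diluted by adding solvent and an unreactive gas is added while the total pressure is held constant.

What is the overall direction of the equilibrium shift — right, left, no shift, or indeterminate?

Dilution lowers every aqueous concentration by the same factor. Δn_aq = 0 − 2 = -2, so the system shifts toward the side with more dissolved moles — to the left.
Adding inert gas at constant total pressure expands the volume and lowers every reacting partial pressure. With Δn_gas = 5 − 0 = +5, Q moves away from K toward the side with fewer gas moles, so the system shifts toward the side with more gas moles — to the right.
The individual effects push in opposite directions; without quantitative information the net direction cannot be determined.

cannot be determined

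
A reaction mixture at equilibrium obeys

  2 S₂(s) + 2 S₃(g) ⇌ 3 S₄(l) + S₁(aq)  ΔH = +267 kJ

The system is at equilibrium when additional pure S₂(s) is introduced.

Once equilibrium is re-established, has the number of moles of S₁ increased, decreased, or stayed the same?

S₂ is a pure solid; its activity is 1 regardless of amount, so Q is unaffected — no shift from this change.
No net shift occurs, so the amount of S₁ is unchanged.

unchanged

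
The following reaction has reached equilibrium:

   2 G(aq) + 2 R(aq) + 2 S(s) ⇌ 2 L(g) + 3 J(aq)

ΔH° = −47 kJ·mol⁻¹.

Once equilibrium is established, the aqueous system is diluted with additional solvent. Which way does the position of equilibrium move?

left

Dilution lowers every aqueous concentration by the same factor. Δn_aq = 3 − 4 = -1, so the system shifts toward the side with more dissolved moles — to the left.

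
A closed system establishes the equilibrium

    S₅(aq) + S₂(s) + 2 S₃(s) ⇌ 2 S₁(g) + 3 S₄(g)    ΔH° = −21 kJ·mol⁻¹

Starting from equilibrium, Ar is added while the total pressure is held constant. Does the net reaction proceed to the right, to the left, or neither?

Adding inert gas at constant total pressure expands the volume and lowers every reacting partial pressure. With Δn_gas = 5 − 0 = +5, Q moves away from K toward the side with fewer gas moles, so the system shifts toward the side with more gas moles — to the right.

right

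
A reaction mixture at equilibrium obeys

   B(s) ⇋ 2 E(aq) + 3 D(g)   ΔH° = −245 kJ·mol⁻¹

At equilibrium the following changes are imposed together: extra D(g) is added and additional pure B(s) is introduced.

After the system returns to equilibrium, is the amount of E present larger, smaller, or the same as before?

Adding D (g), a product, drives the reaction to the left.
B is a pure solid; its activity is 1 regardless of amount, so Q is unaffected — no shift from this change.
The net shift is to the left. E is a product, so its amount decreases.

decreases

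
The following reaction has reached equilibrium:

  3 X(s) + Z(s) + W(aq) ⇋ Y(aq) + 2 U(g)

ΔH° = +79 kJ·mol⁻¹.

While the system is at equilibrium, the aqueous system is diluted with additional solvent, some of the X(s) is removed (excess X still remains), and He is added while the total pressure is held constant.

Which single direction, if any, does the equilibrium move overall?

right

Dilution scales every aqueous concentration by the same factor. Δn_aq = 1 − 1 = 0, so Q is unchanged — no shift.
X is a pure solid; its activity is 1 regardless of amount, so Q is unaffected — no shift from this change.
Adding inert gas at constant total pressure expands the volume and lowers every reacting partial pressure. With Δn_gas = 2 − 0 = +2, Q moves away from K toward the side with fewer gas moles, so the system shifts toward the side with more gas moles — to the right.
Only the nonzero effect(s) matter; the net shift is to the right.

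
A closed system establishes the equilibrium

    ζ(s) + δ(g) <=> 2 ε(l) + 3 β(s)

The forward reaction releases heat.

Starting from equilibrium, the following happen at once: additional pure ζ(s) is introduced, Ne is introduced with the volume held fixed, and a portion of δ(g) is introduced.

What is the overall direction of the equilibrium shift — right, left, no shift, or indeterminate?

right

ζ is a pure solid; its activity is 1 regardless of amount, so Q is unaffected — no shift from this change.
At constant volume, adding an inert gas leaves every reacting species' partial pressure unchanged, so Q is unchanged — no shift from this change.
Adding δ (g), a reactant, drives the reaction to the right.
Only the nonzero effect(s) matter; the net shift is to the right.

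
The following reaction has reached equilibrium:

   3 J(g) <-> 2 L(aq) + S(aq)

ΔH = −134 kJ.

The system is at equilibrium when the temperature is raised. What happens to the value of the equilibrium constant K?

K depends on temperature via the van 't Hoff relation. The forward reaction is exothermic, so raising T decreases K.

decreases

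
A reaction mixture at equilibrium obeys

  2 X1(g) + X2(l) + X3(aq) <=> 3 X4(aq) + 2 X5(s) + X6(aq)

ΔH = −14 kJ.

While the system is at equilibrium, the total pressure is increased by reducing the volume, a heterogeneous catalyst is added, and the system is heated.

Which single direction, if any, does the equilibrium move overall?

cannot be determined

Gas moles: reactants 2, products 0 (Δn_gas = -2). Compression shifts the system toward the side with fewer moles of gas — to the right.
A catalyst speeds both forward and reverse rates equally; it changes neither Q nor K — no shift from this change.
The forward reaction is exothermic. Raising T favours the endothermic direction — shift to the left.
The individual effects push in opposite directions; without quantitative information the net direction cannot be determined.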